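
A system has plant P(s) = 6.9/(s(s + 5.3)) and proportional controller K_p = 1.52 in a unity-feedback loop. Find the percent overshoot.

1.14%

From 1 + K_pP(s) = 0: s² + 5.3s + 10.49 = 0 ⇒ ω_n = 3.239, ζ = 0.8183.
%OS = 100·exp(−πζ/√(1−ζ²)) = 100·exp(−π·0.8183/√0.3304) = 1.14%.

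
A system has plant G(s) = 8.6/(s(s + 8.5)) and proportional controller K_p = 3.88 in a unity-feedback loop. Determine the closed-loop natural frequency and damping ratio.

The closed-loop denominator is s(s+8.5) + 3.88·8.6 = s² + 8.5s + 33.37.
Matching s² + 2ζω_n s + ω_n²: ω_n = √33.37 = 5.777 rad/s and 2ζω_n = 8.5, so ζ = 8.5/(2·5.777) = 0.736.

ω_n = 5.78 rad/s, ζ = 0.736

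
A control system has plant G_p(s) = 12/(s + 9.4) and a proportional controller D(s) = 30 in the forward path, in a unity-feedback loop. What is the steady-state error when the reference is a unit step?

The loop is type 0. Static position error constant K_pos = D(0)·G_p(0) = 30·1.277 = 38.3.
Steady-state error to a unit step: e_ss = 1/(1+K_pos) = 1/39.3 = 0.0254.

0.0254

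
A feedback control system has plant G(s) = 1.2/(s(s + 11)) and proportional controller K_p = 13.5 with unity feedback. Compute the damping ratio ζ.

With unity feedback the closed-loop characteristic equation is s² + 11s + 13.5·1.2 = s² + 11s + 16.2 = 0.
Matching s² + 2ζω_n s + ω_n²: ω_n = √16.2 = 4.025 rad/s and 2ζω_n = 11, so ζ = 11/(2·4.025) = 1.37.

ζ = 1.37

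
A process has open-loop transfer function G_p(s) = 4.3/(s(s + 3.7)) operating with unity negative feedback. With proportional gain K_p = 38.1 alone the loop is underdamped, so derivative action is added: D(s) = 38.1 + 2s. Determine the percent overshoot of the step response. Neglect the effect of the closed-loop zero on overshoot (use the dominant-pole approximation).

Forward path: (38.1 + 2s)·4.3/(s(s+3.7)). The closed-loop characteristic equation is s² + (3.7 + 4.3·2)s + 4.3·38.1 = 0.
That is s² + 12.3s + 163.8 = 0, so ω_n = 12.8 rad/s and ζ = 12.3/(2·12.8) = 0.4805.
%OS = 100·exp(−πζ/√(1−ζ²)) = 17.9%.

17.9%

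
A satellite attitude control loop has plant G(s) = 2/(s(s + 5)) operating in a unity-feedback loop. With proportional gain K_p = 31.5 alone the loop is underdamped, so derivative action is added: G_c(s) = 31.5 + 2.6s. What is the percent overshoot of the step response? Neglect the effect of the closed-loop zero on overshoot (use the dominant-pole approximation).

Forward path: (31.5 + 2.6s)·2/(s(s+5)). The closed-loop characteristic equation is s² + (5 + 2·2.6)s + 2·31.5 = 0.
That is s² + 10.2s + 63 = 0, so ω_n = 7.937 rad/s and ζ = 10.2/(2·7.937) = 0.6425.
%OS = 100·exp(−πζ/√(1−ζ²)) = 7.18%.

7.18%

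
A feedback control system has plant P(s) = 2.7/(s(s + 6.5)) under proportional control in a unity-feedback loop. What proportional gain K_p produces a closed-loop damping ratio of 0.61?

K_p = 10.5

Closed-loop characteristic equation: s² + 6.5s + K_p·2.7 = 0.
So ω_n = √(2.7K_p) and 2ζω_n = 6.5, giving ζ = 6.5/(2√(2.7K_p)).
Setting ζ = 0.61: √(2.7K_p) = 6.5/(2·0.61) = 5.328, so K_p = 28.39/2.7 = 10.5.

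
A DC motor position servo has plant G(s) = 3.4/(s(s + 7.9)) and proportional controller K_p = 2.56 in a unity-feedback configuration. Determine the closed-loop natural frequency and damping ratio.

ω_n = 2.95 rad/s, ζ = 1.34

1 + K_p·G(s) = 0 gives s² + 7.9s + 8.704 = 0.
So ω_n² = 8.704 ⇒ ω_n = 2.95 rad/s, and ζ = 7.9/(2ω_n) = 1.34.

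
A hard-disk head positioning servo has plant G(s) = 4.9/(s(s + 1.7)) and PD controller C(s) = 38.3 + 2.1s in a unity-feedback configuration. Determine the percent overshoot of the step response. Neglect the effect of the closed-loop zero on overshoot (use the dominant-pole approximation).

21.7%

Forward path: (38.3 + 2.1s)·4.9/(s(s+1.7)). The closed-loop characteristic equation is s² + (1.7 + 4.9·2.1)s + 4.9·38.3 = 0.
That is s² + 11.99s + 187.7 = 0, so ω_n = 13.7 rad/s and ζ = 11.99/(2·13.7) = 0.4376.
%OS = 100·exp(−πζ/√(1−ζ²)) = 21.7%.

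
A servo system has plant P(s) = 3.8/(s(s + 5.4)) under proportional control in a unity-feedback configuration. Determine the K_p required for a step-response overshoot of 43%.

From %OS = 100·exp(−πζ/√(1−ζ²)) = 43%, ζ = −ln(0.43)/√(π²+ln²(0.43)) = 0.2594.
Characteristic equation s² + 5.4s + 3.8K_p = 0 gives ζ = 5.4/(2√(3.8K_p)).
Setting ζ = 0.2594: √(3.8K_p) = 5.4/(2·0.2594) = 10.41, so K_p = 108.3/3.8 = 28.5.

K_p = 28.5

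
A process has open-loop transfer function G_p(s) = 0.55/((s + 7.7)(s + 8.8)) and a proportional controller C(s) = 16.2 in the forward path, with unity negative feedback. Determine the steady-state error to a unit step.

The loop is type 0. Static position error constant K_pos = C(0)·G_p(0) = 16.2·0.008117 = 0.1315.
Steady-state error to a unit step: e_ss = 1/(1+K_pos) = 1/1.131 = 0.884.

0.884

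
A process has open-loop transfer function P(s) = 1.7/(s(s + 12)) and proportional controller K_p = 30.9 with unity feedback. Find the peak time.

T_p = 0.773 s

Closed-loop characteristic equation: s² + 12s + 52.53 = 0, so ω_n = 7.248 rad/s and ζ = 12/(2·7.248) = 0.8278.
Damped frequency ω_d = ω_n√(1−ζ²) = 4.066 rad/s, so peak time T_p = π/ω_d = 0.773 s.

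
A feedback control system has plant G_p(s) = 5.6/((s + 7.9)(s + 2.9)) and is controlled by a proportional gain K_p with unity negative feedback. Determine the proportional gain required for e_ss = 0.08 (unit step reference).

The loop is type 0, so e_ss(step) = 1/(1 + K_pos) with K_pos = K_p·G_p(0).
G_p(0) = 0.2444. Require 1/(1 + K_p·0.2444) = 0.08, so 1 + 0.2444·K_p = 12.5.
K_p = (12.5 − 1)/0.2444 = 47.

K_p = 47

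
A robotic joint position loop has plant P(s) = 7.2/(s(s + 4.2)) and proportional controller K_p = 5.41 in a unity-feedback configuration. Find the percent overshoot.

32.5%

Closed-loop characteristic equation: s² + 4.2s + 38.95 = 0, so ω_n = 6.241 rad/s and ζ = 4.2/(2·6.241) = 0.3365.
%OS = 100·exp(−πζ/√(1−ζ²)) = 100·exp(−π·0.3365/√0.8868) = 32.5%.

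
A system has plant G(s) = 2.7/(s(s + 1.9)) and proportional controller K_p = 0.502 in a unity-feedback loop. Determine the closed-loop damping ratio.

ζ = 0.816

1 + K_p·G(s) = 0 gives s² + 1.9s + 1.355 = 0.
Matching s² + 2ζω_n s + ω_n²: ω_n = √1.355 = 1.164 rad/s and 2ζω_n = 1.9, so ζ = 1.9/(2·1.164) = 0.816.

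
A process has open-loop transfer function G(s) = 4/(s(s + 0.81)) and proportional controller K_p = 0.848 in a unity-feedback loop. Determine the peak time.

From 1 + K_pG(s) = 0: s² + 0.81s + 3.392 = 0 ⇒ ω_n = 1.842, ζ = 0.2199.
Damped frequency ω_d = ω_n√(1−ζ²) = 1.797 rad/s, so peak time T_p = π/ω_d = 1.75 s.

T_p = 1.75 s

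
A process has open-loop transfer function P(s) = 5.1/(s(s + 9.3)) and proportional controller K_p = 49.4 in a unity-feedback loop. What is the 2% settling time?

From 1 + K_pP(s) = 0: s² + 9.3s + 251.9 = 0 ⇒ ω_n = 15.87, ζ = 0.293.
2% settling time T_s ≈ 4/(ζω_n) = 4/4.65 = 0.86 s.

T_s ≈ 0.86 s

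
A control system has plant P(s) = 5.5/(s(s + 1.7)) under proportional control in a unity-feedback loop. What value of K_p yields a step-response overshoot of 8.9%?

K_p = 0.353

From %OS = 100·exp(−πζ/√(1−ζ²)) = 8.9%, ζ = −ln(0.089)/√(π²+ln²(0.089)) = 0.6101.
Characteristic equation s² + 1.7s + 5.5K_p = 0 gives ζ = 1.7/(2√(5.5K_p)).
Setting ζ = 0.6101: √(5.5K_p) = 1.7/(2·0.6101) = 1.393, so K_p = 1.941/5.5 = 0.353.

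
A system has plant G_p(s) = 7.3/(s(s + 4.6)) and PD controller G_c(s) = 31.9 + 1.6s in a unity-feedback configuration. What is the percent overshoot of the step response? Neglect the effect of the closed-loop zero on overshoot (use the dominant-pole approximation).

Forward path: (31.9 + 1.6s)·7.3/(s(s+4.6)). The closed-loop characteristic equation is s² + (4.6 + 7.3·1.6)s + 7.3·31.9 = 0.
That is s² + 16.28s + 232.9 = 0, so ω_n = 15.26 rad/s and ζ = 16.28/(2·15.26) = 0.5334.
%OS = 100·exp(−πζ/√(1−ζ²)) = 13.8%.

13.8%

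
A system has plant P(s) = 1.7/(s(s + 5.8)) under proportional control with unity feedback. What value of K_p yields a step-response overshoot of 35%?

K_p = 49.2

From %OS = 100·exp(−πζ/√(1−ζ²)) = 35%, ζ = −ln(0.35)/√(π²+ln²(0.35)) = 0.3169.
Characteristic equation s² + 5.8s + 1.7K_p = 0 gives ζ = 5.8/(2√(1.7K_p)).
Setting ζ = 0.3169: √(1.7K_p) = 5.8/(2·0.3169) = 9.15, so K_p = 83.72/1.7 = 49.2.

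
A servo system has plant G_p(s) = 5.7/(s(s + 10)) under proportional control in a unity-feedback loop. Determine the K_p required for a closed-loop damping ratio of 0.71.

K_p = 8.7

Closed-loop characteristic equation: s² + 10s + K_p·5.7 = 0.
So ω_n = √(5.7K_p) and 2ζω_n = 10, giving ζ = 10/(2√(5.7K_p)).
Setting ζ = 0.71: √(5.7K_p) = 10/(2·0.71) = 7.042, so K_p = 49.59/5.7 = 8.7.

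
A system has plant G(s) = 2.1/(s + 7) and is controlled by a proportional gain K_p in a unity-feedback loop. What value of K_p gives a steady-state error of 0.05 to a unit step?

K_p = 63.3

Steady-state error for a unit step on this type-0 loop is 1/(1 + K_p·G(0)).
G(0) = 0.3. Require 1/(1 + K_p·0.3) = 0.05, so 1 + 0.3·K_p = 20.
K_p = (20 − 1)/0.3 = 63.3.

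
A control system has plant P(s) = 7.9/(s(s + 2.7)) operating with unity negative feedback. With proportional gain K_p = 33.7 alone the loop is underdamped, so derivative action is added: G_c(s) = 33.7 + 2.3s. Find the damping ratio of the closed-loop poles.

ζ = 0.64

Forward path: (33.7 + 2.3s)·7.9/(s(s+2.7)). The closed-loop characteristic equation is s² + (2.7 + 7.9·2.3)s + 7.9·33.7 = 0.
That is s² + 20.87s + 266.2 = 0, so ω_n = 16.32 rad/s and ζ = 20.87/(2·16.32) = 0.6395.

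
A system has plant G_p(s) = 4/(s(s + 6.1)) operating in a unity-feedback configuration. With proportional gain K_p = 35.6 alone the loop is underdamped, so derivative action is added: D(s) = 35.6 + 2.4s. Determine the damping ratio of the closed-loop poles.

Forward path: (35.6 + 2.4s)·4/(s(s+6.1)). The closed-loop characteristic equation is s² + (6.1 + 4·2.4)s + 4·35.6 = 0.
That is s² + 15.7s + 142.4 = 0, so ω_n = 11.93 rad/s and ζ = 15.7/(2·11.93) = 0.6578.

ζ = 0.658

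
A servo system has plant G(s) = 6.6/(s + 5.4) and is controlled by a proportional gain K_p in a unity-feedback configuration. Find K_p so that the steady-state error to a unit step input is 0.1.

K_p = 7.36

Steady-state error for a unit step on this type-0 loop is 1/(1 + K_p·G(0)).
G(0) = 1.222. Require 1/(1 + K_p·1.222) = 0.1, so 1 + 1.222·K_p = 10.
K_p = (10 − 1)/1.222 = 7.36.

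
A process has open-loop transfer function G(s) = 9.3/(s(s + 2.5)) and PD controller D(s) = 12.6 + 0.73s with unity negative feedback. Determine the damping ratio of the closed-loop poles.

Forward path: (12.6 + 0.73s)·9.3/(s(s+2.5)). The closed-loop characteristic equation is s² + (2.5 + 9.3·0.73)s + 9.3·12.6 = 0.
That is s² + 9.289s + 117.2 = 0, so ω_n = 10.82 rad/s and ζ = 9.289/(2·10.82) = 0.4291.

ζ = 0.429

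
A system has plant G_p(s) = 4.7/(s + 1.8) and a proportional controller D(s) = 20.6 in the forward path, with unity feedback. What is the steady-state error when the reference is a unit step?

0.0183

The loop is type 0. Static position error constant K_pos = D(0)·G_p(0) = 20.6·2.611 = 53.79.
Steady-state error to a unit step: e_ss = 1/(1+K_pos) = 1/54.79 = 0.0183.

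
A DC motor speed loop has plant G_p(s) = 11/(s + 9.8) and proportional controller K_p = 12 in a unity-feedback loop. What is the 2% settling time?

T_s ≈ 0.0282 s

Closed-loop transfer function: T(s) = K_p·G_p(s)/(1 + K_p·G_p(s)) = 132/(s + 9.8 + 132) = 132/(s + 141.8).
Time constant τ = 1/141.8 = 0.007052 s, so the 2% settling time is about 4τ = 0.0282 s.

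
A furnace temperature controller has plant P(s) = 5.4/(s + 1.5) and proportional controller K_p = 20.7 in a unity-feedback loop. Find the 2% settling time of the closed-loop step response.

Closed-loop transfer function: T(s) = K_p·P(s)/(1 + K_p·P(s)) = 111.8/(s + 1.5 + 111.8) = 111.8/(s + 113.3).
Time constant τ = 1/113.3 = 0.008828 s, so the 2% settling time is about 4τ = 0.0353 s.

T_s ≈ 0.0353 s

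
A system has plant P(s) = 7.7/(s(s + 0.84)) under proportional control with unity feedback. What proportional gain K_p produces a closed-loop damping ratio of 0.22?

K_p = 0.473

Closed-loop characteristic equation: s² + 0.84s + K_p·7.7 = 0.
So ω_n = √(7.7K_p) and 2ζω_n = 0.84, giving ζ = 0.84/(2√(7.7K_p)).
Setting ζ = 0.22: √(7.7K_p) = 0.84/(2·0.22) = 1.909, so K_p = 3.645/7.7 = 0.473.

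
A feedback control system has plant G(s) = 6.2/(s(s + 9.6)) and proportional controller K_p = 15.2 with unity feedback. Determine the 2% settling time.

From 1 + K_pG(s) = 0: s² + 9.6s + 94.24 = 0 ⇒ ω_n = 9.708, ζ = 0.4945.
2% settling time T_s ≈ 4/(ζω_n) = 4/4.8 = 0.833 s.

T_s ≈ 0.833 s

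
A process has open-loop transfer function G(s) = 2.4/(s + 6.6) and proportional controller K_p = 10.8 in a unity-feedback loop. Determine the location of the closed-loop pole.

s = -32.52

Closed-loop transfer function: T(s) = K_p·G(s)/(1 + K_p·G(s)) = 25.92/(s + 6.6 + 25.92) = 25.92/(s + 32.52).
The closed-loop pole is at s = −32.52.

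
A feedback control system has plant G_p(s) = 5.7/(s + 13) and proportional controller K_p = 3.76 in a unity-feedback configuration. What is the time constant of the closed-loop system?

Closed-loop transfer function: T(s) = K_p·G_p(s)/(1 + K_p·G_p(s)) = 21.43/(s + 13 + 21.43) = 21.43/(s + 34.43).
Time constant τ = 1/34.43 = 0.029 s.

τ = 0.029 s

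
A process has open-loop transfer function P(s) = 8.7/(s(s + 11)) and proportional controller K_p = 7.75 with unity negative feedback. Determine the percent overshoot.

From 1 + K_pP(s) = 0: s² + 11s + 67.42 = 0 ⇒ ω_n = 8.211, ζ = 0.6698.
%OS = 100·exp(−πζ/√(1−ζ²)) = 100·exp(−π·0.6698/√0.5514) = 5.88%.

5.88%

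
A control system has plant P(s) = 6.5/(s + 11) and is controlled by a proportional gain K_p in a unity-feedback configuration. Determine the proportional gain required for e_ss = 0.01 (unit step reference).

The loop is type 0, so e_ss(step) = 1/(1 + K_pos) with K_pos = K_p·P(0).
P(0) = 0.5909. Require 1/(1 + K_p·0.5909) = 0.01, so 1 + 0.5909·K_p = 100.
K_p = (100 − 1)/0.5909 = 168.

K_p = 168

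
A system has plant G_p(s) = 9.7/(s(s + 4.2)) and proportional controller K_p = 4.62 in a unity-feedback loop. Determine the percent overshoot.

The closed-loop denominator s² + 4.2s + 44.81 gives ω_n = √44.81 = 6.694 and ζ = 4.2/(2ω_n) = 0.3137.
%OS = 100·exp(−πζ/√(1−ζ²)) = 100·exp(−π·0.3137/√0.9016) = 35.4%.

35.4%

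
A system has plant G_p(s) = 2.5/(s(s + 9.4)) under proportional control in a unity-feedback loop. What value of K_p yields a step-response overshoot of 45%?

From %OS = 100·exp(−πζ/√(1−ζ²)) = 45%, ζ = −ln(0.45)/√(π²+ln²(0.45)) = 0.2463.
Characteristic equation s² + 9.4s + 2.5K_p = 0 gives ζ = 9.4/(2√(2.5K_p)).
Setting ζ = 0.2463: √(2.5K_p) = 9.4/(2·0.2463) = 19.08, so K_p = 364/2.5 = 146.

K_p = 146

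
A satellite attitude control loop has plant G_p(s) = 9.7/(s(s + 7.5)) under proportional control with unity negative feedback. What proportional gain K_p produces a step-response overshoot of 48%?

K_p = 28

From %OS = 100·exp(−πζ/√(1−ζ²)) = 48%, ζ = −ln(0.48)/√(π²+ln²(0.48)) = 0.2275.
Characteristic equation s² + 7.5s + 9.7K_p = 0 gives ζ = 7.5/(2√(9.7K_p)).
Setting ζ = 0.2275: √(9.7K_p) = 7.5/(2·0.2275) = 16.48, so K_p = 271.7/9.7 = 28.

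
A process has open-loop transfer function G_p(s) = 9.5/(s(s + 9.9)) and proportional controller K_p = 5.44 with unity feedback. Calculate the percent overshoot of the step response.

The closed-loop denominator s² + 9.9s + 51.68 gives ω_n = √51.68 = 7.189 and ζ = 9.9/(2ω_n) = 0.6886.
%OS = 100·exp(−πζ/√(1−ζ²)) = 100·exp(−π·0.6886/√0.5259) = 5.06%.

5.06%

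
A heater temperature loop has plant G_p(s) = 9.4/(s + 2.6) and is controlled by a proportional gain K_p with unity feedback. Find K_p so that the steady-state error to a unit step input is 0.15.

K_p = 1.57

The loop is type 0, so e_ss(step) = 1/(1 + K_pos) with K_pos = K_p·G_p(0).
G_p(0) = 3.615. Require 1/(1 + K_p·3.615) = 0.15, so 1 + 3.615·K_p = 6.667.
K_p = (6.667 − 1)/3.615 = 1.57.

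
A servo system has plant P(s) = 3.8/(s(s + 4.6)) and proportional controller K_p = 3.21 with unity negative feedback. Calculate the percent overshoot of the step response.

6.4%

The closed-loop denominator s² + 4.6s + 12.2 gives ω_n = √12.2 = 3.493 and ζ = 4.6/(2ω_n) = 0.6585.
%OS = 100·exp(−πζ/√(1−ζ²)) = 100·exp(−π·0.6585/√0.5663) = 6.4%.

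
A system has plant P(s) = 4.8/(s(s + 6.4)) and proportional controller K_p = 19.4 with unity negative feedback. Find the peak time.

T_p = 0.345 s

From 1 + K_pP(s) = 0: s² + 6.4s + 93.12 = 0 ⇒ ω_n = 9.65, ζ = 0.3316.
Damped frequency ω_d = ω_n√(1−ζ²) = 9.104 rad/s, so peak time T_p = π/ω_d = 0.345 s.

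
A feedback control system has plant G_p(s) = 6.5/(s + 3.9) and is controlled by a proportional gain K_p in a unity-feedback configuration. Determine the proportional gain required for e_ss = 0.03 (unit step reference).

K_p = 19.4

Steady-state error for a unit step on this type-0 loop is 1/(1 + K_p·G_p(0)).
G_p(0) = 1.667. Require 1/(1 + K_p·1.667) = 0.03, so 1 + 1.667·K_p = 33.33.
K_p = (33.33 − 1)/1.667 = 19.4.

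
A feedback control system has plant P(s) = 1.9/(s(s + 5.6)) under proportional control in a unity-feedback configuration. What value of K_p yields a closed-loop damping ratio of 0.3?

Closed-loop characteristic equation: s² + 5.6s + K_p·1.9 = 0.
So ω_n = √(1.9K_p) and 2ζω_n = 5.6, giving ζ = 5.6/(2√(1.9K_p)).
Setting ζ = 0.3: √(1.9K_p) = 5.6/(2·0.3) = 9.333, so K_p = 87.11/1.9 = 45.8.

K_p = 45.8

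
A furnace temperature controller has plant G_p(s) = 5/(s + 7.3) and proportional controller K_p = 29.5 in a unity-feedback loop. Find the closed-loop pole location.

s = -154.8

Closed-loop transfer function: T(s) = K_p·G_p(s)/(1 + K_p·G_p(s)) = 147.5/(s + 7.3 + 147.5) = 147.5/(s + 154.8).
The closed-loop pole is at s = −154.8.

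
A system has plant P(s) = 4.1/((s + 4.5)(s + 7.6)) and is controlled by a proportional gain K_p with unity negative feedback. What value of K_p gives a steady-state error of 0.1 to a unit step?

Steady-state error for a unit step on this type-0 loop is 1/(1 + K_p·P(0)).
P(0) = 0.1199. Require 1/(1 + K_p·0.1199) = 0.1, so 1 + 0.1199·K_p = 10.
K_p = (10 − 1)/0.1199 = 75.1.

K_p = 75.1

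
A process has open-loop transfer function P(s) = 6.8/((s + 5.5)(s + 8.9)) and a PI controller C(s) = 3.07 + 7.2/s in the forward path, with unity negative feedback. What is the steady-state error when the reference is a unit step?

0

The open loop C(s)P(s) has a pole at the origin (type 1), so the static position error constant is infinite and e_ss = 1/(1+∞) = 0.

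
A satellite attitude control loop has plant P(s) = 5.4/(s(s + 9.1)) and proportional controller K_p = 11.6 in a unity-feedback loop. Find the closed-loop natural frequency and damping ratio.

The closed-loop denominator is s(s+9.1) + 11.6·5.4 = s² + 9.1s + 62.64.
Matching s² + 2ζω_n s + ω_n²: ω_n = √62.64 = 7.915 rad/s and 2ζω_n = 9.1, so ζ = 9.1/(2·7.915) = 0.575.

ω_n = 7.91 rad/s, ζ = 0.575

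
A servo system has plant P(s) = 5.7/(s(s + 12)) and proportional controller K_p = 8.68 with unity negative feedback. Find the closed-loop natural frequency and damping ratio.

ω_n = 7.03 rad/s, ζ = 0.853

With unity feedback the closed-loop characteristic equation is s² + 12s + 8.68·5.7 = s² + 12s + 49.48 = 0.
Matching s² + 2ζω_n s + ω_n²: ω_n = √49.48 = 7.034 rad/s and 2ζω_n = 12, so ζ = 12/(2·7.034) = 0.853.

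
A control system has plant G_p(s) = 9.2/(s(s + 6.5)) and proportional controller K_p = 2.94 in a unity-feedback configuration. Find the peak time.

T_p = 0.774 s

Closed-loop characteristic equation: s² + 6.5s + 27.05 = 0, so ω_n = 5.201 rad/s and ζ = 6.5/(2·5.201) = 0.6249.
Damped frequency ω_d = ω_n√(1−ζ²) = 4.06 rad/s, so peak time T_p = π/ω_d = 0.774 s.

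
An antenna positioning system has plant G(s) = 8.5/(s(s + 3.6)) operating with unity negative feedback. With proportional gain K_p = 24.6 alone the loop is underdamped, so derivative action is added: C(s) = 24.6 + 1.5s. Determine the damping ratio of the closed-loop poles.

Forward path: (24.6 + 1.5s)·8.5/(s(s+3.6)). The closed-loop characteristic equation is s² + (3.6 + 8.5·1.5)s + 8.5·24.6 = 0.
That is s² + 16.35s + 209.1 = 0, so ω_n = 14.46 rad/s and ζ = 16.35/(2·14.46) = 0.5653.

ζ = 0.565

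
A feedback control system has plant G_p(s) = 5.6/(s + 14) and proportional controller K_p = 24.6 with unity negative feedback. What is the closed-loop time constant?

Closed-loop transfer function: T(s) = K_p·G_p(s)/(1 + K_p·G_p(s)) = 137.8/(s + 14 + 137.8) = 137.8/(s + 151.8).
Time constant τ = 1/151.8 = 0.00659 s.

τ = 0.00659 s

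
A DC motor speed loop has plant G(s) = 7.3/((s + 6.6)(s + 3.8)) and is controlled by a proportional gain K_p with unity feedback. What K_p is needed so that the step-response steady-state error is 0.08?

The loop is type 0, so e_ss(step) = 1/(1 + K_pos) with K_pos = K_p·G(0).
G(0) = 0.2911. Require 1/(1 + K_p·0.2911) = 0.08, so 1 + 0.2911·K_p = 12.5.
K_p = (12.5 − 1)/0.2911 = 39.5.

K_p = 39.5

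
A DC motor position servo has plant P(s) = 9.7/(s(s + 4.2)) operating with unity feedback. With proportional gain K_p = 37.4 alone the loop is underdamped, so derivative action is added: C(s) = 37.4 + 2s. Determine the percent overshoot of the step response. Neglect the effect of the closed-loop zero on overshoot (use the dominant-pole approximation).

8.38%

Forward path: (37.4 + 2s)·9.7/(s(s+4.2)). The closed-loop characteristic equation is s² + (4.2 + 9.7·2)s + 9.7·37.4 = 0.
That is s² + 23.6s + 362.8 = 0, so ω_n = 19.05 rad/s and ζ = 23.6/(2·19.05) = 0.6195.
%OS = 100·exp(−πζ/√(1−ζ²)) = 8.38%.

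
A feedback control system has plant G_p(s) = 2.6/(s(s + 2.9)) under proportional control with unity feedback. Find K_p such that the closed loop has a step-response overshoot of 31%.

From %OS = 100·exp(−πζ/√(1−ζ²)) = 31%, ζ = −ln(0.31)/√(π²+ln²(0.31)) = 0.3493.
Characteristic equation s² + 2.9s + 2.6K_p = 0 gives ζ = 2.9/(2√(2.6K_p)).
Setting ζ = 0.3493: √(2.6K_p) = 2.9/(2·0.3493) = 4.151, so K_p = 17.23/2.6 = 6.63.

K_p = 6.63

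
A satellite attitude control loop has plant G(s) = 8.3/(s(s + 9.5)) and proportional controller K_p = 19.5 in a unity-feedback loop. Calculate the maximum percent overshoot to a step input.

28.2%

The closed-loop denominator s² + 9.5s + 161.9 gives ω_n = √161.9 = 12.72 and ζ = 9.5/(2ω_n) = 0.3734.
%OS = 100·exp(−πζ/√(1−ζ²)) = 100·exp(−π·0.3734/√0.8606) = 28.2%.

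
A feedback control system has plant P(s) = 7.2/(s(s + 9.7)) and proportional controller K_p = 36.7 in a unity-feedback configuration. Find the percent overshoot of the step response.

The closed-loop denominator s² + 9.7s + 264.2 gives ω_n = √264.2 = 16.26 and ζ = 9.7/(2ω_n) = 0.2984.
%OS = 100·exp(−πζ/√(1−ζ²)) = 100·exp(−π·0.2984/√0.911) = 37.5%.

37.5%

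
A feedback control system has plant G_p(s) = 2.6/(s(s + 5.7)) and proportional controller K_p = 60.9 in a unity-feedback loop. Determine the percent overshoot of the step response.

From 1 + K_pG_p(s) = 0: s² + 5.7s + 158.3 = 0 ⇒ ω_n = 12.58, ζ = 0.2265.
%OS = 100·exp(−πζ/√(1−ζ²)) = 100·exp(−π·0.2265/√0.9487) = 48.2%.

48.2%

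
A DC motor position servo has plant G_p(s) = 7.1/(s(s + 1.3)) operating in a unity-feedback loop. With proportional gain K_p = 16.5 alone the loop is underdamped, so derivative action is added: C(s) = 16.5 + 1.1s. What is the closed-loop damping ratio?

Forward path: (16.5 + 1.1s)·7.1/(s(s+1.3)). The closed-loop characteristic equation is s² + (1.3 + 7.1·1.1)s + 7.1·16.5 = 0.
That is s² + 9.11s + 117.1 = 0, so ω_n = 10.82 rad/s and ζ = 9.11/(2·10.82) = 0.4208.

ζ = 0.421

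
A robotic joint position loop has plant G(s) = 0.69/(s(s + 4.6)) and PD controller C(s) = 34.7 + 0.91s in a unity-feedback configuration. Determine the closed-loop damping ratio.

ζ = 0.534

Forward path: (34.7 + 0.91s)·0.69/(s(s+4.6)). The closed-loop characteristic equation is s² + (4.6 + 0.69·0.91)s + 0.69·34.7 = 0.
That is s² + 5.228s + 23.94 = 0, so ω_n = 4.893 rad/s and ζ = 5.228/(2·4.893) = 0.5342.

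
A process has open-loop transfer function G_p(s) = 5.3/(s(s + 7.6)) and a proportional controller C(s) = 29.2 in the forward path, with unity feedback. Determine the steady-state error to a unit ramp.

The loop has one pole at the origin (type 1). Velocity error constant K_v = lim_{s→0} s·C(s)G_p(s) = 29.2·5.3/7.6 = 20.36.
Steady-state error to a unit ramp: e_ss = 1/K_v = 0.0491.

0.0491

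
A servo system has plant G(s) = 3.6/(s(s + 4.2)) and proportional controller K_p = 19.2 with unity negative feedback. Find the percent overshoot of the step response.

From 1 + K_pG(s) = 0: s² + 4.2s + 69.12 = 0 ⇒ ω_n = 8.314, ζ = 0.2526.
%OS = 100·exp(−πζ/√(1−ζ²)) = 100·exp(−π·0.2526/√0.9362) = 44%.

44%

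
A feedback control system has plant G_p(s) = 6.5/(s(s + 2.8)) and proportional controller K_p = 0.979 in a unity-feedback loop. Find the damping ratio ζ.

With unity feedback the closed-loop characteristic equation is s² + 2.8s + 0.979·6.5 = s² + 2.8s + 6.364 = 0.
So ω_n² = 6.364 ⇒ ω_n = 2.523 rad/s, and ζ = 2.8/(2ω_n) = 0.555.

ζ = 0.555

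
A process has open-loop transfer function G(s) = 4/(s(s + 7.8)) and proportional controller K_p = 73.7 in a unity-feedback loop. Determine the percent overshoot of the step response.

Closed-loop characteristic equation: s² + 7.8s + 294.8 = 0, so ω_n = 17.17 rad/s and ζ = 7.8/(2·17.17) = 0.2271.
%OS = 100·exp(−πζ/√(1−ζ²)) = 100·exp(−π·0.2271/√0.9484) = 48.1%.

48.1%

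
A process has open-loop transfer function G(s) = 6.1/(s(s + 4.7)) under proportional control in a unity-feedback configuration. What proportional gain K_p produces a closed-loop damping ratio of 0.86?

K_p = 1.22

Closed-loop characteristic equation: s² + 4.7s + K_p·6.1 = 0.
So ω_n = √(6.1K_p) and 2ζω_n = 4.7, giving ζ = 4.7/(2√(6.1K_p)).
Setting ζ = 0.86: √(6.1K_p) = 4.7/(2·0.86) = 2.733, so K_p = 7.467/6.1 = 1.22.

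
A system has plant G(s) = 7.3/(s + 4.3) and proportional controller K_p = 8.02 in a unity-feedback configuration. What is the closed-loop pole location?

Closed-loop transfer function: T(s) = K_p·G(s)/(1 + K_p·G(s)) = 58.55/(s + 4.3 + 58.55) = 58.55/(s + 62.85).
The closed-loop pole is at s = −62.85.

s = -62.85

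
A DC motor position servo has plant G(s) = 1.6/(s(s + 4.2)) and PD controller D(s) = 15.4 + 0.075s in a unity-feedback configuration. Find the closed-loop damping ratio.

Forward path: (15.4 + 0.075s)·1.6/(s(s+4.2)). The closed-loop characteristic equation is s² + (4.2 + 1.6·0.075)s + 1.6·15.4 = 0.
That is s² + 4.32s + 24.64 = 0, so ω_n = 4.964 rad/s and ζ = 4.32/(2·4.964) = 0.4351.

ζ = 0.435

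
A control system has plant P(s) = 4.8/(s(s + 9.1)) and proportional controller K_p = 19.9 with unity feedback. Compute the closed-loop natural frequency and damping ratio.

The closed-loop denominator is s(s+9.1) + 19.9·4.8 = s² + 9.1s + 95.52.
So ω_n² = 95.52 ⇒ ω_n = 9.773 rad/s, and ζ = 9.1/(2ω_n) = 0.466.

ω_n = 9.77 rad/s, ζ = 0.466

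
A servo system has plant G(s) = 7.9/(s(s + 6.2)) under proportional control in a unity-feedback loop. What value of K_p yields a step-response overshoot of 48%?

From %OS = 100·exp(−πζ/√(1−ζ²)) = 48%, ζ = −ln(0.48)/√(π²+ln²(0.48)) = 0.2275.
Characteristic equation s² + 6.2s + 7.9K_p = 0 gives ζ = 6.2/(2√(7.9K_p)).
Setting ζ = 0.2275: √(7.9K_p) = 6.2/(2·0.2275) = 13.63, so K_p = 185.7/7.9 = 23.5.

K_p = 23.5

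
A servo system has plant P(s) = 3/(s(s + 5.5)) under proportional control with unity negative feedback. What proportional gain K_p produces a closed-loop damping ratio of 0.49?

Closed-loop characteristic equation: s² + 5.5s + K_p·3 = 0.
So ω_n = √(3K_p) and 2ζω_n = 5.5, giving ζ = 5.5/(2√(3K_p)).
Setting ζ = 0.49: √(3K_p) = 5.5/(2·0.49) = 5.612, so K_p = 31.5/3 = 10.5.

K_p = 10.5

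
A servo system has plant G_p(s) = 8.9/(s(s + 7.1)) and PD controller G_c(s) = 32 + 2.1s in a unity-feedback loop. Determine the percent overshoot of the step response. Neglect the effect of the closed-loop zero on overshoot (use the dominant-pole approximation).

2.42%

Forward path: (32 + 2.1s)·8.9/(s(s+7.1)). The closed-loop characteristic equation is s² + (7.1 + 8.9·2.1)s + 8.9·32 = 0.
That is s² + 25.79s + 284.8 = 0, so ω_n = 16.88 rad/s and ζ = 25.79/(2·16.88) = 0.7641.
%OS = 100·exp(−πζ/√(1−ζ²)) = 2.42%.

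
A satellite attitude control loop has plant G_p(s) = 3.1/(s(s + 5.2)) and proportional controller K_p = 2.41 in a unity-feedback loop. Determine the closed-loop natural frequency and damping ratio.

1 + K_p·G_p(s) = 0 gives s² + 5.2s + 7.471 = 0.
Matching s² + 2ζω_n s + ω_n²: ω_n = √7.471 = 2.733 rad/s and 2ζω_n = 5.2, so ζ = 5.2/(2·2.733) = 0.951.

ω_n = 2.73 rad/s, ζ = 0.951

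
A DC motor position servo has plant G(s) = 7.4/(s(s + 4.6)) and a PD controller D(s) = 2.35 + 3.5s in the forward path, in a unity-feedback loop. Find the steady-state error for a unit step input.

The open loop D(s)G(s) has a pole at the origin (type 1), so the static position error constant is infinite and e_ss = 1/(1+∞) = 0.

0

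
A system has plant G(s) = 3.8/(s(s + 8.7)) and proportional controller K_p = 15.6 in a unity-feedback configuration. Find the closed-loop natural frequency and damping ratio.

1 + K_p·G(s) = 0 gives s² + 8.7s + 59.28 = 0.
So ω_n² = 59.28 ⇒ ω_n = 7.699 rad/s, and ζ = 8.7/(2ω_n) = 0.565.

ω_n = 7.7 rad/s, ζ = 0.565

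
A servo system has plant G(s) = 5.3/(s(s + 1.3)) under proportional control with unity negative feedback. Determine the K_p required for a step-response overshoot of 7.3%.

K_p = 0.195

From %OS = 100·exp(−πζ/√(1−ζ²)) = 7.3%, ζ = −ln(0.073)/√(π²+ln²(0.073)) = 0.6401.
Characteristic equation s² + 1.3s + 5.3K_p = 0 gives ζ = 1.3/(2√(5.3K_p)).
Setting ζ = 0.6401: √(5.3K_p) = 1.3/(2·0.6401) = 1.015, so K_p = 1.031/5.3 = 0.195.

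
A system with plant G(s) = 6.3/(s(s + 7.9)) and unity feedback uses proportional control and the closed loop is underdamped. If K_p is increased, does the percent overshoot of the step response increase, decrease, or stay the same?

increase

ζ = 7.9/(2√(6.3K_p)) decreases as K_p grows; lower damping means more overshoot.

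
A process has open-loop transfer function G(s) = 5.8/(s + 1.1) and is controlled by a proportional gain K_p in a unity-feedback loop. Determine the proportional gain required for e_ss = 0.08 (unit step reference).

For a type-0 loop with proportional control, e_ss = 1/(1 + K_p·G(0)).
G(0) = 5.273. Require 1/(1 + K_p·5.273) = 0.08, so 1 + 5.273·K_p = 12.5.
K_p = (12.5 − 1)/5.273 = 2.18.

K_p = 2.18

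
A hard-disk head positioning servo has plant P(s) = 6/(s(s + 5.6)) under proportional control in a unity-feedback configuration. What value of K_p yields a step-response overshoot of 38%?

From %OS = 100·exp(−πζ/√(1−ζ²)) = 38%, ζ = −ln(0.38)/√(π²+ln²(0.38)) = 0.2943.
Characteristic equation s² + 5.6s + 6K_p = 0 gives ζ = 5.6/(2√(6K_p)).
Setting ζ = 0.2943: √(6K_p) = 5.6/(2·0.2943) = 9.513, so K_p = 90.49/6 = 15.1.

K_p = 15.1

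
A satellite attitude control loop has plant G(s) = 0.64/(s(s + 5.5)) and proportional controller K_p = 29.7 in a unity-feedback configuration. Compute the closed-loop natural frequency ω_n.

The closed-loop denominator is s(s+5.5) + 29.7·0.64 = s² + 5.5s + 19.01.
Matching s² + 2ζω_n s + ω_n²: ω_n = √19.01 = 4.36 rad/s and 2ζω_n = 5.5, so ζ = 5.5/(2·4.36) = 0.631.

ω_n = 4.36 rad/s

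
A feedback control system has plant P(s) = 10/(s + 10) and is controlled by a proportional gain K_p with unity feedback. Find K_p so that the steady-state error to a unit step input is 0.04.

For a type-0 loop with proportional control, e_ss = 1/(1 + K_p·P(0)).
P(0) = 1. Require 1/(1 + K_p·1) = 0.04, so 1 + 1·K_p = 25.
K_p = (25 − 1)/1 = 24.

K_p = 24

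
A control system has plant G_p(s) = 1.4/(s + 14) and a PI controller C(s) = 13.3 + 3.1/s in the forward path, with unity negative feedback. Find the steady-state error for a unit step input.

0

The open loop C(s)G_p(s) has a pole at the origin (type 1), so the static position error constant is infinite and e_ss = 1/(1+∞) = 0.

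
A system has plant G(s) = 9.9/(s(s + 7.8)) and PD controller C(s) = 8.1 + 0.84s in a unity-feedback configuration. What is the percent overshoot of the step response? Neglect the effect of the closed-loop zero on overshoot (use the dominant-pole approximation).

0.153%

Forward path: (8.1 + 0.84s)·9.9/(s(s+7.8)). The closed-loop characteristic equation is s² + (7.8 + 9.9·0.84)s + 9.9·8.1 = 0.
That is s² + 16.12s + 80.19 = 0, so ω_n = 8.955 rad/s and ζ = 16.12/(2·8.955) = 0.8998.
%OS = 100·exp(−πζ/√(1−ζ²)) = 0.153%.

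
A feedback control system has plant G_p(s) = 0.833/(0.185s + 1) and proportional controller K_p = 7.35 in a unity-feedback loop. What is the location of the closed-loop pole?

s = -38.5

Closed loop: T(s) = K_p·G_p/(1+K_p·G_p) = 6.123/(0.185s + 1 + 6.123), with pole at s = −(1 + 6.123)/0.185 = −38.5.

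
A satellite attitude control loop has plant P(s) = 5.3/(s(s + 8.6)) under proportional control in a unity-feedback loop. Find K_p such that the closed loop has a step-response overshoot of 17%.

K_p = 14.5

From %OS = 100·exp(−πζ/√(1−ζ²)) = 17%, ζ = −ln(0.17)/√(π²+ln²(0.17)) = 0.4913.
Characteristic equation s² + 8.6s + 5.3K_p = 0 gives ζ = 8.6/(2√(5.3K_p)).
Setting ζ = 0.4913: √(5.3K_p) = 8.6/(2·0.4913) = 8.753, so K_p = 76.61/5.3 = 14.5.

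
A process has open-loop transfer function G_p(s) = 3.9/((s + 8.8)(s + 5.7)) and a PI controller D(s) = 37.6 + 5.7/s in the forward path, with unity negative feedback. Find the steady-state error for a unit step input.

The open loop D(s)G_p(s) has a pole at the origin (type 1), so the static position error constant is infinite and e_ss = 1/(1+∞) = 0.

0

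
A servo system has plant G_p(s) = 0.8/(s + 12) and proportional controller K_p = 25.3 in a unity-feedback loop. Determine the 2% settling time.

T_s ≈ 0.124 s

Closed-loop transfer function: T(s) = K_p·G_p(s)/(1 + K_p·G_p(s)) = 20.24/(s + 12 + 20.24) = 20.24/(s + 32.24).
Time constant τ = 1/32.24 = 0.03102 s, so the 2% settling time is about 4τ = 0.124 s.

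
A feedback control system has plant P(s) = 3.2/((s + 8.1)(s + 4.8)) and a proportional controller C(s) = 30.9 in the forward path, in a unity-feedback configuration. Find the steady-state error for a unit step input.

0.282

The loop is type 0. Static position error constant K_pos = C(0)·P(0) = 30.9·0.0823 = 2.543.
Steady-state error to a unit step: e_ss = 1/(1+K_pos) = 1/3.543 = 0.282.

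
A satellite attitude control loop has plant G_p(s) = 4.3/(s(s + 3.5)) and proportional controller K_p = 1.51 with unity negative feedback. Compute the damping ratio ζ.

1 + K_p·G_p(s) = 0 gives s² + 3.5s + 6.493 = 0.
Matching s² + 2ζω_n s + ω_n²: ω_n = √6.493 = 2.548 rad/s and 2ζω_n = 3.5, so ζ = 3.5/(2·2.548) = 0.687.

ζ = 0.687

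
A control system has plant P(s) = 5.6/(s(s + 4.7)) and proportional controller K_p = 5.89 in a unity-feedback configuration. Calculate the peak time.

T_p = 0.599 s

Closed-loop characteristic equation: s² + 4.7s + 32.98 = 0, so ω_n = 5.743 rad/s and ζ = 4.7/(2·5.743) = 0.4092.
Damped frequency ω_d = ω_n√(1−ζ²) = 5.24 rad/s, so peak time T_p = π/ω_d = 0.599 s.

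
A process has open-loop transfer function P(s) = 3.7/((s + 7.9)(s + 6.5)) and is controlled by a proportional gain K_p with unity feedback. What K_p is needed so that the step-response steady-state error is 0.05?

K_p = 264

Steady-state error for a unit step on this type-0 loop is 1/(1 + K_p·P(0)).
P(0) = 0.07205. Require 1/(1 + K_p·0.07205) = 0.05, so 1 + 0.07205·K_p = 20.
K_p = (20 − 1)/0.07205 = 264.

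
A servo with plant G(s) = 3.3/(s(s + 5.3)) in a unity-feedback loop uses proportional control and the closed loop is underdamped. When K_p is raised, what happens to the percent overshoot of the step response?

increase

ζ = 5.3/(2√(3.3K_p)) decreases as K_p grows; lower damping means more overshoot.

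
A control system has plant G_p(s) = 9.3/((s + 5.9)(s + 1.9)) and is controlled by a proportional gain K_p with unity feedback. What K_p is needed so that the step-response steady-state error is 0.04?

For a type-0 loop with proportional control, e_ss = 1/(1 + K_p·G_p(0)).
G_p(0) = 0.8296. Require 1/(1 + K_p·0.8296) = 0.04, so 1 + 0.8296·K_p = 25.
K_p = (25 − 1)/0.8296 = 28.9.

K_p = 28.9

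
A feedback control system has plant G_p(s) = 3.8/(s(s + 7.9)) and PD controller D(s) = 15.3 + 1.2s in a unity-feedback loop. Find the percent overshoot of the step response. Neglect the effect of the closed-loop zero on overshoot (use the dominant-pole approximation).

1.17%

Forward path: (15.3 + 1.2s)·3.8/(s(s+7.9)). The closed-loop characteristic equation is s² + (7.9 + 3.8·1.2)s + 3.8·15.3 = 0.
That is s² + 12.46s + 58.14 = 0, so ω_n = 7.625 rad/s and ζ = 12.46/(2·7.625) = 0.8171.
%OS = 100·exp(−πζ/√(1−ζ²)) = 1.17%.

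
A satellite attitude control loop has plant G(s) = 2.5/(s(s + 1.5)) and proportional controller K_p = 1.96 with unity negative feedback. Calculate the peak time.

T_p = 1.51 s

Closed-loop characteristic equation: s² + 1.5s + 4.9 = 0, so ω_n = 2.214 rad/s and ζ = 1.5/(2·2.214) = 0.3388.
Damped frequency ω_d = ω_n√(1−ζ²) = 2.083 rad/s, so peak time T_p = π/ω_d = 1.51 s.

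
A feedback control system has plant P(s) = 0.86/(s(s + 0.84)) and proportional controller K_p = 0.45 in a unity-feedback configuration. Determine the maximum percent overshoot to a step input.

5.64%

The closed-loop denominator s² + 0.84s + 0.387 gives ω_n = √0.387 = 0.6221 and ζ = 0.84/(2ω_n) = 0.6751.
%OS = 100·exp(−πζ/√(1−ζ²)) = 100·exp(−π·0.6751/√0.5442) = 5.64%.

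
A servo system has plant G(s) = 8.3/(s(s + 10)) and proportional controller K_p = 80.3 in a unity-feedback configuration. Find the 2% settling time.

Closed-loop characteristic equation: s² + 10s + 666.5 = 0, so ω_n = 25.82 rad/s and ζ = 10/(2·25.82) = 0.1937.
2% settling time T_s ≈ 4/(ζω_n) = 4/5 = 0.8 s.

T_s ≈ 0.8 s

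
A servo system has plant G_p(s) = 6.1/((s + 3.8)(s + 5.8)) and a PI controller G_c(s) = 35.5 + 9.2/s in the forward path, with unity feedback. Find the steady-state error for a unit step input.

0

The open loop G_c(s)G_p(s) has a pole at the origin (type 1), so the static position error constant is infinite and e_ss = 1/(1+∞) = 0.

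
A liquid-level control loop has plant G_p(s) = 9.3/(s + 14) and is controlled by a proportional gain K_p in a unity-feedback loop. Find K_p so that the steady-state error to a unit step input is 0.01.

Steady-state error for a unit step on this type-0 loop is 1/(1 + K_p·G_p(0)).
G_p(0) = 0.6643. Require 1/(1 + K_p·0.6643) = 0.01, so 1 + 0.6643·K_p = 100.
K_p = (100 − 1)/0.6643 = 149.

K_p = 149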